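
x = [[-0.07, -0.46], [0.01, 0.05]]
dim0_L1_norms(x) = [0.08, 0.51]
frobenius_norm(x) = 0.47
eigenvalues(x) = [(-0.01+0.03j), (-0.01-0.03j)]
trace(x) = -0.02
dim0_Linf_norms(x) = [0.07, 0.46]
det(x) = 0.00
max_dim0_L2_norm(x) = 0.46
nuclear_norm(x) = 0.47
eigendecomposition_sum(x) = [[-0.04+0.01j, -0.23-0.07j],  [0.00+0.00j, 0.02+0.03j]] + [[(-0.04-0.01j), -0.23+0.07j], [0.00-0.00j, 0.02-0.03j]]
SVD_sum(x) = [[-0.07, -0.46], [0.01, 0.05]] + [[0.0, -0.0], [0.0, -0.00]]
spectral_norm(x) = 0.47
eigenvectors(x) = [[(0.99+0j), 0.99-0.00j], [-0.13-0.07j, (-0.13+0.07j)]]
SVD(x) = [[-0.99,0.11], [0.11,0.99]] @ diag([0.4680752901706819, 0.002350049282881154]) @ [[0.15,  0.99], [0.99,  -0.15]]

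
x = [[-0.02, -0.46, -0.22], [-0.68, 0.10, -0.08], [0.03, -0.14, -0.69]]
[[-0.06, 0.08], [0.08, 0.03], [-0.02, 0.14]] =x @ [[-0.09, -0.03], [0.15, -0.09], [-0.01, -0.18]]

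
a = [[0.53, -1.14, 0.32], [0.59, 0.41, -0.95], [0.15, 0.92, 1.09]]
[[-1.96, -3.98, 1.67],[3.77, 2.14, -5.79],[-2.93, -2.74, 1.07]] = a @ [[0.24, -2.61, -3.25], [0.86, 1.35, -2.08], [-3.45, -3.29, 3.18]]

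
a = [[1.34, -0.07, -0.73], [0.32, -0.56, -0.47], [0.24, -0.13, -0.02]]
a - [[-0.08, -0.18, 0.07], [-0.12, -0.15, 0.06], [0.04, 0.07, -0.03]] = [[1.42, 0.11, -0.80], [0.44, -0.41, -0.53], [0.20, -0.2, 0.01]]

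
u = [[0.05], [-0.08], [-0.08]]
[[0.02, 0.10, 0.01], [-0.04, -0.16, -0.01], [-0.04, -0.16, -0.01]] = u@[[0.48, 2.06, 0.14]]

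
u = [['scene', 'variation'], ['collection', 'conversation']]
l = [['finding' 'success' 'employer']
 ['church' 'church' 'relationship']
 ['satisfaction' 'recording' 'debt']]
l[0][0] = 'finding'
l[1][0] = 'church'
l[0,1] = 'success'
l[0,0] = 'finding'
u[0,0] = 'scene'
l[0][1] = 'success'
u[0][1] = 'variation'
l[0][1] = 'success'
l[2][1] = 'recording'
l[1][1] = 'church'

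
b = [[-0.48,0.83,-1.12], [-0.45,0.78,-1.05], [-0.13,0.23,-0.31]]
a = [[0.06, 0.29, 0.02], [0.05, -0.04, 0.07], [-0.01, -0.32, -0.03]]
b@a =[[0.02, 0.19, 0.08],[0.02, 0.17, 0.08],[0.01, 0.05, 0.02]]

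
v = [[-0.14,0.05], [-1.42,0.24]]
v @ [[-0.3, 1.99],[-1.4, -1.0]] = [[-0.03,-0.33],[0.09,-3.07]]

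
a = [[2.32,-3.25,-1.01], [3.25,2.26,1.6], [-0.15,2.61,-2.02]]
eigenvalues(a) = [(2.7+3.2j), (2.7-3.2j), (-2.84+0j)]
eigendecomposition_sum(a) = [[(1.16+1.76j), -1.62+1.37j, (-0.51+0.43j)], [1.52-1.09j, 1.27+1.40j, 0.40+0.44j], [(0.25-0.83j), (0.86+0.15j), 0.27+0.05j]] + [[(1.16-1.76j), (-1.62-1.37j), -0.51-0.43j],[1.52+1.09j, (1.27-1.4j), (0.4-0.44j)],[0.25+0.83j, 0.86-0.15j, (0.27-0.05j)]] + [[-0j,  (-0+0j),  0.00+0.00j],[0.20-0.00j,  -0.28+0.00j,  (0.8+0j)],[(-0.64+0j),  (0.9-0j),  -2.56-0.00j]]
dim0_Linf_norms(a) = [3.25, 3.25, 2.02]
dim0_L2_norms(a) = [4.0, 4.74, 2.77]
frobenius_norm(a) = 6.79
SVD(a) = [[-0.72,0.45,-0.53], [0.48,0.87,0.09], [0.50,-0.19,-0.84]] @ diag([4.761124168805999, 4.127043027250852, 2.531662003592008]) @ [[-0.04, 0.99, 0.1], [0.95, 0.01, 0.32], [-0.32, -0.11, 0.94]]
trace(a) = 2.56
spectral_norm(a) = 4.76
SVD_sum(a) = [[0.14,  -3.41,  -0.34],[-0.09,  2.26,  0.23],[-0.10,  2.39,  0.24]] + [[1.76, 0.01, 0.59],[3.42, 0.02, 1.16],[-0.73, -0.0, -0.25]] + [[0.43, 0.14, -1.26], [-0.07, -0.02, 0.22], [0.68, 0.23, -2.01]]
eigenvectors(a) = [[(-0.71+0j), (-0.71-0j), -0.00+0.00j], [0.02+0.63j, 0.02-0.63j, -0.30+0.00j], [(0.19+0.22j), (0.19-0.22j), 0.95+0.00j]]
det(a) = -49.75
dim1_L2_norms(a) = [4.12, 4.27, 3.3]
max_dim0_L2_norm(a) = 4.74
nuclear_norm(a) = 11.42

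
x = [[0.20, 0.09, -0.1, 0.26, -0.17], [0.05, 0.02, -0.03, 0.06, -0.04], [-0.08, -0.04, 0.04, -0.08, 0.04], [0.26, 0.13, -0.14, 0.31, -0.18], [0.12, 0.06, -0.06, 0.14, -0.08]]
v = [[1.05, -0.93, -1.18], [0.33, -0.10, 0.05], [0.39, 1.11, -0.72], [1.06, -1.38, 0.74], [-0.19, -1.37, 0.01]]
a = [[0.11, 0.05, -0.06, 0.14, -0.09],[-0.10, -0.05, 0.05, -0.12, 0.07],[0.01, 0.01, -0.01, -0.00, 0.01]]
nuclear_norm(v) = 5.39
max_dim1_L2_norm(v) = 1.89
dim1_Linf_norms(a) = [0.14, 0.12, 0.01]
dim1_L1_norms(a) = [0.45, 0.39, 0.04]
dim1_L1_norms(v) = [3.16, 0.48, 2.22, 3.18, 1.57]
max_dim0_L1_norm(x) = 0.85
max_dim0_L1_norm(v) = 4.89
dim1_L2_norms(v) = [1.83, 0.35, 1.38, 1.89, 1.38]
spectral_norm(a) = 0.28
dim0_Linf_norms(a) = [0.11, 0.05, 0.06, 0.14, 0.09]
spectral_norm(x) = 0.68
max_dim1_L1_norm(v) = 3.18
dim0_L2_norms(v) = [1.59, 2.43, 1.57]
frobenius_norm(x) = 0.68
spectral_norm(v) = 2.59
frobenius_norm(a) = 0.28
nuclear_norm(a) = 0.31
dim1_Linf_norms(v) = [1.18, 0.33, 1.11, 1.38, 1.37]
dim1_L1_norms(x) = [0.82, 0.2, 0.28, 1.02, 0.46]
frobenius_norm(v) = 3.30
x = v @ a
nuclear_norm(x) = 0.72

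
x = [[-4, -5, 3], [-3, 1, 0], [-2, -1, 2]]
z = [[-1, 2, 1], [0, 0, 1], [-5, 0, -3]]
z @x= [[-4, 6, -1], [-2, -1, 2], [26, 28, -21]]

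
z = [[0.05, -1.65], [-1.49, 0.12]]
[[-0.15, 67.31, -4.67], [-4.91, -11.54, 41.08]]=z @ [[3.31, 4.47, -27.41], [0.19, -40.66, 2.00]]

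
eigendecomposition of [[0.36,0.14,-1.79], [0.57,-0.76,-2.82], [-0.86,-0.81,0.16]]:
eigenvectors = [[-0.58, -0.74, 0.28],  [-0.63, 0.63, 0.86],  [0.52, -0.24, 0.43]]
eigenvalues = [2.1, -0.35, -2.0]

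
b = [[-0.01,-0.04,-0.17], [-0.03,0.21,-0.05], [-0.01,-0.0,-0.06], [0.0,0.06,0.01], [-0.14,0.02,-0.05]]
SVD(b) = [[0.17, -0.83, 0.42], [0.89, 0.29, 0.25], [0.12, -0.27, 0.12], [0.2, 0.2, 0.06], [0.36, -0.34, -0.86]] @ diag([0.23489846367623296, 0.19614540213943762, 0.1197902040323152]) @ [[-0.34, 0.85, -0.41],  [0.26, 0.50, 0.83],  [0.9, 0.18, -0.39]]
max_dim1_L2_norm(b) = 0.22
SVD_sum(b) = [[-0.01, 0.03, -0.02], [-0.07, 0.18, -0.08], [-0.01, 0.02, -0.01], [-0.02, 0.04, -0.02], [-0.03, 0.07, -0.03]] + [[-0.04, -0.08, -0.13], [0.01, 0.03, 0.05], [-0.01, -0.03, -0.04], [0.01, 0.02, 0.03], [-0.02, -0.03, -0.06]] + [[0.05, 0.01, -0.02], [0.03, 0.01, -0.01], [0.01, 0.00, -0.01], [0.01, 0.0, -0.00], [-0.09, -0.02, 0.04]]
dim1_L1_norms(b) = [0.22, 0.29, 0.07, 0.07, 0.21]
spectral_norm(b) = 0.23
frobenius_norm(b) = 0.33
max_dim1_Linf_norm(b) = 0.21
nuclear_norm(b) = 0.55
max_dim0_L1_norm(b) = 0.34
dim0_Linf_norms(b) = [0.14, 0.21, 0.17]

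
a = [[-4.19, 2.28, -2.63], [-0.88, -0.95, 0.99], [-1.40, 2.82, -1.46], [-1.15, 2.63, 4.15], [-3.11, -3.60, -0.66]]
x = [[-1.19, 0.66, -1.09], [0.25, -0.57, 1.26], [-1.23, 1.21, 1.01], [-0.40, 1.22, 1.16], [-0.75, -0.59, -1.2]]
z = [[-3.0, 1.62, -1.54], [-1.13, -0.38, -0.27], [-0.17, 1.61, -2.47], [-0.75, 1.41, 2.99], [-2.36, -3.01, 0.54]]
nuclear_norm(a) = 16.49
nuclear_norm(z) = 12.25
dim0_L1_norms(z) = [7.41, 8.03, 7.81]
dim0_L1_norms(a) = [10.73, 12.28, 9.89]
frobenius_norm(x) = 3.79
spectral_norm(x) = 2.77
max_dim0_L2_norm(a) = 5.82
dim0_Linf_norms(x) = [1.23, 1.22, 1.26]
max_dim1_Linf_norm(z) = 3.01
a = z + x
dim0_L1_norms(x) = [3.82, 4.25, 5.72]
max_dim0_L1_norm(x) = 5.72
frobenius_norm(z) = 7.12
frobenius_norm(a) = 9.64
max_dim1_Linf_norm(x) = 1.26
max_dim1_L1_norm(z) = 6.16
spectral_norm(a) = 6.32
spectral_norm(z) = 4.58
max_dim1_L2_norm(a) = 5.45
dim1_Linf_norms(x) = [1.19, 1.26, 1.23, 1.22, 1.2]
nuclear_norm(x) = 6.09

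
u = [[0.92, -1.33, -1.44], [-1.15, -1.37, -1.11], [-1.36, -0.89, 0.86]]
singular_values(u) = [2.64, 2.25, 0.69]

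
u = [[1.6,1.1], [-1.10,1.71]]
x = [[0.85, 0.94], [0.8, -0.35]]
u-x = [[0.75, 0.16], [-1.9, 2.06]]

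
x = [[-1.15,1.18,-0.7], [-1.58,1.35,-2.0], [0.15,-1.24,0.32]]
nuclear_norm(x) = 4.83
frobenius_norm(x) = 3.63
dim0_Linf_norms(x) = [1.58, 1.35, 2.0]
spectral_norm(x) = 3.49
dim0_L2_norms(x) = [1.96, 2.18, 2.14]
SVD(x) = [[-0.5, -0.25, -0.83], [-0.82, 0.45, 0.36], [0.29, 0.86, -0.43]] @ diag([3.486042327443332, 0.9237476789864313, 0.4248518763529944]) @ [[0.55, -0.59, 0.6], [-0.33, -0.81, -0.49], [0.77, 0.08, -0.63]]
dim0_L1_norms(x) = [2.88, 3.77, 3.02]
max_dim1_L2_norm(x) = 2.88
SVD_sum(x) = [[-0.95, 1.02, -1.04], [-1.56, 1.67, -1.70], [0.55, -0.59, 0.60]] + [[0.07, 0.18, 0.11], [-0.14, -0.34, -0.21], [-0.26, -0.64, -0.39]] + [[-0.27, -0.03, 0.22], [0.12, 0.01, -0.1], [-0.14, -0.01, 0.12]]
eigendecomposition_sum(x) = [[-0.42-0.00j,(0.75+0j),(-0.75-0j)], [-0.77-0.00j,1.36+0.00j,(-1.36-0j)], [0.55+0.00j,-0.98-0.00j,0.98+0.00j]] + [[-0.37+0.38j, (0.22+0.03j), 0.02+0.33j], [-0.41-0.31j, -0.01+0.21j, -0.32+0.06j], [(-0.2-0.52j), (-0.13+0.2j), (-0.33-0.13j)]] + [[-0.37-0.38j, (0.22-0.03j), 0.02-0.33j],[(-0.41+0.31j), (-0.01-0.21j), (-0.32-0.06j)],[-0.20+0.52j, (-0.13-0.2j), (-0.33+0.13j)]]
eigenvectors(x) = [[-0.41+0.00j, -0.24-0.52j, (-0.24+0.52j)], [-0.74+0.00j, 0.47-0.29j, (0.47+0.29j)], [(0.53+0j), 0.61+0.00j, 0.61-0.00j]]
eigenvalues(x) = [(1.93+0j), (-0.7+0.46j), (-0.7-0.46j)]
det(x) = 1.37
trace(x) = 0.52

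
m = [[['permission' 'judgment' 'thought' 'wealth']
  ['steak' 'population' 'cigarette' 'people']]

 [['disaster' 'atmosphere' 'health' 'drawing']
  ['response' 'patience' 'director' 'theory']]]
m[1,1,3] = 'theory'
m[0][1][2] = 'cigarette'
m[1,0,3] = 'drawing'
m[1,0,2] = 'health'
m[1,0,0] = 'disaster'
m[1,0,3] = 'drawing'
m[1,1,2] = 'director'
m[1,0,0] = 'disaster'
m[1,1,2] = 'director'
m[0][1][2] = 'cigarette'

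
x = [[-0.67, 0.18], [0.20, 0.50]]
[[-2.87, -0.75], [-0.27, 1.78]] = x @ [[3.73, 1.87],[-2.04, 2.81]]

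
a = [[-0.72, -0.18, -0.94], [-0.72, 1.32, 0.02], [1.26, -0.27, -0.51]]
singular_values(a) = [1.86, 1.17, 0.89]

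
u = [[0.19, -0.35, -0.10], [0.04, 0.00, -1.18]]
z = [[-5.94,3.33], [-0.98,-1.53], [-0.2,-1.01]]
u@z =[[-0.77, 1.27], [-0.0, 1.32]]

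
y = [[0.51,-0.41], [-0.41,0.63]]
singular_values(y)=[0.98, 0.16]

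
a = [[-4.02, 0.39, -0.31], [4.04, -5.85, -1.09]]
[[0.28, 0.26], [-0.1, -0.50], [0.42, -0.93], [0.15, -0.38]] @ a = [[-0.08, -1.41, -0.37],[-1.62, 2.89, 0.58],[-5.45, 5.60, 0.88],[-2.14, 2.28, 0.37]]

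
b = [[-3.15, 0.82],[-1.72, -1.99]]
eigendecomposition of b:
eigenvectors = [[-0.28+0.50j, (-0.28-0.5j)], [(-0.82+0j), -0.82-0.00j]]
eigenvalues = [(-2.57+1.04j), (-2.57-1.04j)]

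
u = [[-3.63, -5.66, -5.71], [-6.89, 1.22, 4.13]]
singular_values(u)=[8.94, 7.99]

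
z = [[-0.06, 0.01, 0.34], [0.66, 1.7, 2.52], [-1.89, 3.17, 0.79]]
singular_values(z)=[4.31, 2.34, 0.21]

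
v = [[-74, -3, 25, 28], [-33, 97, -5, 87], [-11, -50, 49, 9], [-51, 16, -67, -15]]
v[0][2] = 25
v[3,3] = -15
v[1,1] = 97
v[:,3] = [28, 87, 9, -15]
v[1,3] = 87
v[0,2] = 25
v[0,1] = -3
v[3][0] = -51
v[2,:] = [-11, -50, 49, 9]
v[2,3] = 9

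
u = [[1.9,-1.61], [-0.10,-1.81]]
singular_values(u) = [2.8, 1.29]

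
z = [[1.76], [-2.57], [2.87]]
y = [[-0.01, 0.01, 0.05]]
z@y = [[-0.02, 0.02, 0.09],[0.03, -0.03, -0.13],[-0.03, 0.03, 0.14]]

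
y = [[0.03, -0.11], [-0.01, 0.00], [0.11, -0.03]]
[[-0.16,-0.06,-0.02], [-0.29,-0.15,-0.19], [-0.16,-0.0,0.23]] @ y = [[-0.01, 0.02], [-0.03, 0.04], [0.02, 0.01]]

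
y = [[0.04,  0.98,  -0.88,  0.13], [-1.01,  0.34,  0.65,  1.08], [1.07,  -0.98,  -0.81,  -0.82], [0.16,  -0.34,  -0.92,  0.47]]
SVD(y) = [[0.01,0.88,-0.37,-0.28],[0.64,-0.01,0.46,-0.61],[-0.74,-0.1,0.20,-0.63],[-0.18,0.46,0.78,0.39]] @ diag([2.4679974718646975, 1.4394090875702878, 0.9784097852614421, 0.0020614543882386295]) @ [[-0.60,0.41,0.48,0.5],[0.0,0.56,-0.78,0.28],[-0.14,-0.69,-0.26,0.66],[-0.79,-0.19,-0.32,-0.49]]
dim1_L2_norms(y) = [1.32, 1.65, 1.85, 1.1]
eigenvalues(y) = [(-0.28+1.39j), (-0.28-1.39j), (0.6+0j), (0.01+0j)]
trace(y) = 0.04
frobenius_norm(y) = 3.02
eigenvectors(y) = [[-0.64+0.00j, -0.64-0.00j, -0.66+0.00j, (0.79+0j)],[0.21-0.43j, 0.21+0.43j, (-0.22+0j), 0.19+0.00j],[-0.02+0.55j, -0.02-0.55j, 0.07+0.00j, (0.31+0j)],[-0.15+0.20j, (-0.15-0.2j), (-0.71+0j), 0.49+0.00j]]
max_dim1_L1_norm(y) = 3.68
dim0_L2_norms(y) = [1.48, 1.47, 1.64, 1.44]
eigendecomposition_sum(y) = [[(0.15+0.6j), 0.61-0.60j, (-0.2-0.5j), -0.35-0.42j], [(-0.46-0.1j), (0.21+0.62j), 0.41+0.03j, 0.40-0.10j], [(0.52-0.11j), -0.50-0.54j, (-0.43+0.16j), -0.37+0.29j], [0.22+0.10j, -0.04-0.33j, -0.20-0.06j, -0.21+0.01j]] + [[0.15-0.60j,0.61+0.60j,(-0.2+0.5j),(-0.35+0.42j)], [(-0.46+0.1j),0.21-0.62j,(0.41-0.03j),0.40+0.10j], [0.52+0.11j,-0.50+0.54j,-0.43-0.16j,-0.37-0.29j], [0.22-0.10j,-0.04+0.33j,(-0.2+0.06j),-0.21-0.01j]] + [[-0.26+0.00j, (-0.24-0j), -0.49-0.00j, 0.83-0.00j], [-0.09+0.00j, (-0.08-0j), -0.16-0.00j, 0.28-0.00j], [(0.03-0j), (0.02+0j), 0.05+0.00j, (-0.08+0j)], [(-0.28+0j), -0.26-0.00j, -0.53-0.00j, 0.89-0.00j]] + [[0.00-0.00j, 0.01+0.00j, (0.01+0j), (-0.01+0j)],[-0j, 0j, 0j, -0.00+0.00j],[-0j, 0j, 0j, (-0+0j)],[0.00-0.00j, (0.01+0j), 0.01+0.00j, (-0+0j)]]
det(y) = 0.01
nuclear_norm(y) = 4.89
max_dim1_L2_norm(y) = 1.85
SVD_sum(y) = [[-0.02, 0.01, 0.01, 0.01], [-0.95, 0.66, 0.76, 0.79], [1.10, -0.76, -0.88, -0.91], [0.26, -0.18, -0.21, -0.22]] + [[0.0,0.72,-0.99,0.36], [-0.0,-0.01,0.01,-0.0], [-0.00,-0.08,0.12,-0.04], [0.00,0.37,-0.51,0.18]] + [[0.05, 0.25, 0.10, -0.24], [-0.06, -0.31, -0.12, 0.3], [-0.03, -0.14, -0.05, 0.13], [-0.11, -0.53, -0.2, 0.50]] + [[0.0, 0.0, 0.0, 0.0],[0.0, 0.0, 0.00, 0.0],[0.00, 0.0, 0.0, 0.00],[-0.0, -0.0, -0.00, -0.00]]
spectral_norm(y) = 2.47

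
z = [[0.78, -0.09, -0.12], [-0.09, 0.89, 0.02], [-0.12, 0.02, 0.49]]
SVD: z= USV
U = [[-0.55, -0.76, 0.35], [0.82, -0.57, 0.03], [0.18, 0.30, 0.94]]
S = [0.95, 0.76, 0.45]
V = [[-0.55,0.82,0.18], [-0.76,-0.57,0.3], [0.35,0.03,0.94]]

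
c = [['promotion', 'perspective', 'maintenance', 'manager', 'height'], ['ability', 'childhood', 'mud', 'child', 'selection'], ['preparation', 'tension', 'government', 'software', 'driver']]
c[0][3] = 'manager'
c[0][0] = 'promotion'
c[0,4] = 'height'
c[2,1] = 'tension'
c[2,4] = 'driver'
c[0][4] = 'height'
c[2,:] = ['preparation', 'tension', 'government', 'software', 'driver']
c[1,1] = 'childhood'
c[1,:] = ['ability', 'childhood', 'mud', 'child', 'selection']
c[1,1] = 'childhood'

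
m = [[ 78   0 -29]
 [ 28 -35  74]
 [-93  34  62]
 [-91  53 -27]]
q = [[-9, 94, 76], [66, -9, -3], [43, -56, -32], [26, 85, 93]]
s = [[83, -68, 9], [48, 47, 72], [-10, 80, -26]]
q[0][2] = 76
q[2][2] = -32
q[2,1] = -56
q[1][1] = -9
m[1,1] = -35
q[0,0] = -9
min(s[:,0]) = -10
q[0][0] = -9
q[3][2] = 93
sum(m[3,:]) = -65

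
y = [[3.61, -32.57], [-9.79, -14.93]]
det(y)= -372.758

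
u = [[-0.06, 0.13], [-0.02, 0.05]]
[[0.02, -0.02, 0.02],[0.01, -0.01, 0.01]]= u @ [[-0.09, 0.21, 0.06], [0.09, -0.07, 0.2]]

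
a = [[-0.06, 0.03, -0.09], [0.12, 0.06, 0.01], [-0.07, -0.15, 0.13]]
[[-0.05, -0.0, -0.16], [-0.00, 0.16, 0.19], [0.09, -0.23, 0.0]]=a @ [[0.11, 0.96, 1.88], [-0.29, 0.76, -0.66], [0.41, -0.37, 0.27]]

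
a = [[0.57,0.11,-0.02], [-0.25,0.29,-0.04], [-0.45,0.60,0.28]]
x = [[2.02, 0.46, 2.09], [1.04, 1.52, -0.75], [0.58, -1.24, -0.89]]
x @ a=[[0.10, 1.61, 0.53], [0.55, 0.11, -0.29], [1.04, -0.83, -0.21]]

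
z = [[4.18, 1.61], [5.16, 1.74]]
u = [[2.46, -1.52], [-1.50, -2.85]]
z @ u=[[7.87, -10.94], [10.08, -12.80]]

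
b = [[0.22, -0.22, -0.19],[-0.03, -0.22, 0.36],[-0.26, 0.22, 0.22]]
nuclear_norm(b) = 0.98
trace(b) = 0.22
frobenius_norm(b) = 0.69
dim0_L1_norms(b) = [0.51, 0.66, 0.77]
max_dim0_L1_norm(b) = 0.77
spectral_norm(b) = 0.56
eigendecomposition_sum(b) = [[0.2, -0.13, -0.25], [-0.11, 0.07, 0.14], [-0.23, 0.15, 0.28]] + [[-0.01,  0.0,  -0.01], [-0.01,  0.00,  -0.01], [-0.01,  0.0,  -0.01]] + [[0.03,-0.09,0.07], [0.09,-0.29,0.23], [-0.02,0.07,-0.06]]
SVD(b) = [[-0.63, -0.25, 0.74], [0.33, -0.94, -0.04], [0.71, 0.22, 0.67]] @ diag([0.559479894742102, 0.4037112588900817, 0.014123272451943367]) @ [[-0.59, 0.40, 0.7], [-0.21, 0.77, -0.61], [-0.78, -0.5, -0.37]]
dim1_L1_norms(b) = [0.63, 0.61, 0.7]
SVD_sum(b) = [[0.21, -0.14, -0.25], [-0.11, 0.07, 0.13], [-0.23, 0.16, 0.28]] + [[0.02, -0.08, 0.06], [0.08, -0.29, 0.23], [-0.02, 0.07, -0.05]] + [[-0.01, -0.01, -0.0], [0.00, 0.0, 0.0], [-0.01, -0.00, -0.0]]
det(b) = 0.00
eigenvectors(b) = [[-0.62,0.77,-0.29], [0.35,0.52,-0.93], [0.7,0.36,0.24]]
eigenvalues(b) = [0.56, -0.02, -0.32]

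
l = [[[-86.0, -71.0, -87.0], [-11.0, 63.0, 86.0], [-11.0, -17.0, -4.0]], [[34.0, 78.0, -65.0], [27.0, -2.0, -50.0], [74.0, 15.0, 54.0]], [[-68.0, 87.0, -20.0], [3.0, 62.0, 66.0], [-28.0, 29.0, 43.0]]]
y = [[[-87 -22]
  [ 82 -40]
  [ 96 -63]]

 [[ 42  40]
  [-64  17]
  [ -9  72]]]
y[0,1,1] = -40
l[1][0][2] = -65.0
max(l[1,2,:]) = 74.0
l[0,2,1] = -17.0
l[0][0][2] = -87.0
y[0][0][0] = -87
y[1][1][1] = 17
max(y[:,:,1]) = 72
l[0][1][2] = 86.0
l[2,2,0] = -28.0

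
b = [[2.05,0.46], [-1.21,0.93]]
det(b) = 2.463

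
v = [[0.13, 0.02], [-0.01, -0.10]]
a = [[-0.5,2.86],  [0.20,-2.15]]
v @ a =[[-0.06, 0.33],[-0.02, 0.19]]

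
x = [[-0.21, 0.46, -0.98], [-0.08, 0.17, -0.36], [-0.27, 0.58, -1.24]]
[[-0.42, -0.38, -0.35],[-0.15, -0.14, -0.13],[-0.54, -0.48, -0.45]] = x@[[-0.32, 0.17, -0.08], [0.21, -0.03, 0.75], [0.6, 0.34, 0.73]]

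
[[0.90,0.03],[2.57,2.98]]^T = [[0.9, 2.57],[0.03, 2.98]]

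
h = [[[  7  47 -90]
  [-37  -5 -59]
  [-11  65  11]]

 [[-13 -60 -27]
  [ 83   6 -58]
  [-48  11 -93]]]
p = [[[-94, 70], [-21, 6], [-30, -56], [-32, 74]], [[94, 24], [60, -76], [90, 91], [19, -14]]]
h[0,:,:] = [[7, 47, -90], [-37, -5, -59], [-11, 65, 11]]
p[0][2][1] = -56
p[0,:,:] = [[-94, 70], [-21, 6], [-30, -56], [-32, 74]]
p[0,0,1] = 70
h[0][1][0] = -37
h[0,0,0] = 7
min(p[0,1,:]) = -21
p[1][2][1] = 91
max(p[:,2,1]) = 91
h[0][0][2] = -90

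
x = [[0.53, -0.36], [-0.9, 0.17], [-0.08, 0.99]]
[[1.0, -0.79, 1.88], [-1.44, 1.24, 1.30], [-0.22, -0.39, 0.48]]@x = [[1.09, 1.37], [-1.98, 2.02], [0.2, 0.49]]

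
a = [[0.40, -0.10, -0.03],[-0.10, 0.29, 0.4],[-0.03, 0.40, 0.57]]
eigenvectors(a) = [[0.17,  -0.97,  -0.16], [-0.58,  0.03,  -0.81], [-0.80,  -0.24,  0.56]]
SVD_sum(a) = [[0.03, -0.09, -0.12], [-0.09, 0.29, 0.4], [-0.12, 0.40, 0.55]] + [[0.37, -0.01, 0.09], [-0.01, 0.00, -0.0], [0.09, -0.0, 0.02]] + [[-0.00, -0.0, 0.0], [-0.0, -0.0, 0.0], [0.00, 0.0, -0.0]]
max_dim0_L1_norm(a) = 1.0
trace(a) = 1.26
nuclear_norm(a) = 1.27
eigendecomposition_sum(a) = [[0.03, -0.09, -0.12], [-0.09, 0.29, 0.4], [-0.12, 0.4, 0.55]] + [[0.37, -0.01, 0.09], [-0.01, 0.0, -0.00], [0.09, -0.00, 0.02]] + [[-0.00, -0.0, 0.00], [-0.0, -0.00, 0.0], [0.0, 0.0, -0.00]]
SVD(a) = [[-0.17, -0.97, -0.16], [0.58, 0.03, -0.81], [0.80, -0.24, 0.56]] @ diag([0.8684127740879448, 0.3957798325464411, 0.004192606634386226]) @ [[-0.17, 0.58, 0.80],[-0.97, 0.03, -0.24],[0.16, 0.81, -0.56]]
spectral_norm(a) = 0.87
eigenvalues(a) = [0.87, 0.4, -0.0]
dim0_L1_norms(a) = [0.53, 0.79, 1.0]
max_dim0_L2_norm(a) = 0.7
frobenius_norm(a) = 0.95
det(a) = -0.00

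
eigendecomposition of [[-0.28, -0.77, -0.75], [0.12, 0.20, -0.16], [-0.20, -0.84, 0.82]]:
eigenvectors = [[-0.37+0.00j, (-0.96+0j), (-0.96-0j)], [-0.21+0.00j, (0.19+0.16j), (0.19-0.16j)], [0.90+0.00j, -0.06+0.12j, (-0.06-0.12j)]]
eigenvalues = [(1.1+0j), (-0.18+0.22j), (-0.18-0.22j)]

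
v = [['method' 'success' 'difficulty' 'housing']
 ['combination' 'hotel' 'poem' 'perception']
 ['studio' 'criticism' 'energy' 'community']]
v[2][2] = 'energy'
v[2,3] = 'community'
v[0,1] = 'success'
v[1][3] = 'perception'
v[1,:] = ['combination', 'hotel', 'poem', 'perception']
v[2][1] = 'criticism'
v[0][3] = 'housing'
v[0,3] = 'housing'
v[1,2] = 'poem'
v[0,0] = 'method'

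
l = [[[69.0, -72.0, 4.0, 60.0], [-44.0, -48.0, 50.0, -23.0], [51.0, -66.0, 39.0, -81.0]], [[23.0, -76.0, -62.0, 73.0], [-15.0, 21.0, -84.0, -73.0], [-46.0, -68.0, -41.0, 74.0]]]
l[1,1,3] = -73.0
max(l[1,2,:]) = 74.0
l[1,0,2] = -62.0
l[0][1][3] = -23.0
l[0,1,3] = -23.0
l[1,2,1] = -68.0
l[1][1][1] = 21.0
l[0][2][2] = 39.0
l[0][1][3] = -23.0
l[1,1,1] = 21.0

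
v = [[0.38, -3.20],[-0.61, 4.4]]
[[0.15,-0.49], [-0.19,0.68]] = v @ [[-0.12, -0.11], [-0.06, 0.14]]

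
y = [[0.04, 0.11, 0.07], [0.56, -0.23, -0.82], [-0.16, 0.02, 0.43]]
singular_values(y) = [1.11, 0.13, 0.12]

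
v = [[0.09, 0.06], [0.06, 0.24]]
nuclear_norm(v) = 0.33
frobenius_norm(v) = 0.27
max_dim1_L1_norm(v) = 0.3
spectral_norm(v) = 0.26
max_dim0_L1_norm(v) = 0.3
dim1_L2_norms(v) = [0.11, 0.25]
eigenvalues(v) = [0.07, 0.26]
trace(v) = 0.33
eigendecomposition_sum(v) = [[0.06,  -0.02], [-0.02,  0.01]] + [[0.03, 0.08],[0.08, 0.23]]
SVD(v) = [[0.33, 0.94],[0.94, -0.33]] @ diag([0.2610468635614927, 0.06895313643850726]) @ [[0.33, 0.94], [0.94, -0.33]]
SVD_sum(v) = [[0.03, 0.08], [0.08, 0.23]] + [[0.06, -0.02],[-0.02, 0.01]]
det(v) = 0.02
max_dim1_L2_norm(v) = 0.25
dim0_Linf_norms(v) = [0.09, 0.24]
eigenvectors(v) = [[-0.94, -0.33],  [0.33, -0.94]]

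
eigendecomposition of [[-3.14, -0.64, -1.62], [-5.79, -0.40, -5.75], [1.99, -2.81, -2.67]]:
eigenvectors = [[0.04, 0.69, 0.39], [0.88, 0.53, 0.81], [-0.47, -0.5, 0.43]]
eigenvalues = [2.44, -2.44, -6.21]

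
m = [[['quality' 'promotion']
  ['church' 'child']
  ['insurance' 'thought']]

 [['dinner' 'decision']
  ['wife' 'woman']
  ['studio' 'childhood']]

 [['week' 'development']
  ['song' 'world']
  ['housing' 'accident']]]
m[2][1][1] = 'world'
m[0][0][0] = 'quality'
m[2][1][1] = 'world'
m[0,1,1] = 'child'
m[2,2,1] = 'accident'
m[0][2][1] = 'thought'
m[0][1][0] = 'church'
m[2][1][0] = 'song'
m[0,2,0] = 'insurance'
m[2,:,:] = [['week', 'development'], ['song', 'world'], ['housing', 'accident']]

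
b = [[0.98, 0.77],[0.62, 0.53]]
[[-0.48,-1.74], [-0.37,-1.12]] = b @ [[0.74, -1.35], [-1.56, -0.54]]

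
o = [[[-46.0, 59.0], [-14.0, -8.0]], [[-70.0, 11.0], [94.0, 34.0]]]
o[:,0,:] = [[-46.0, 59.0], [-70.0, 11.0]]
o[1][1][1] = 34.0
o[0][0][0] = -46.0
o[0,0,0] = -46.0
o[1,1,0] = 94.0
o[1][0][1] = 11.0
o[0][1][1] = -8.0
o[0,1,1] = -8.0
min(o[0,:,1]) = -8.0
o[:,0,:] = [[-46.0, 59.0], [-70.0, 11.0]]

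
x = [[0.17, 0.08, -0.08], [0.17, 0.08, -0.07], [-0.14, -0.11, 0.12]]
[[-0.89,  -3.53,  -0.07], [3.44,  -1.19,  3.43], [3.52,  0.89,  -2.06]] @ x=[[-0.74, -0.35, 0.31], [-0.1, -0.2, 0.22], [1.04, 0.58, -0.59]]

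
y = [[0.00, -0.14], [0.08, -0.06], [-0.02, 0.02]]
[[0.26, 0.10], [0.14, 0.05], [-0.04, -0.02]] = y @ [[0.29, 0.11], [-1.89, -0.71]]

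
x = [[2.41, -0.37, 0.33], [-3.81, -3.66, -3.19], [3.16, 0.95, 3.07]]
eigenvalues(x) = [3.77, 1.4, -3.36]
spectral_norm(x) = 7.67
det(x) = -17.75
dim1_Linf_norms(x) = [2.41, 3.81, 3.16]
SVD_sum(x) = [[1.19,0.75,0.97], [-4.24,-2.66,-3.44], [3.04,1.91,2.47]] + [[0.94, -1.35, -0.11], [0.60, -0.86, -0.07], [0.46, -0.66, -0.06]] + [[0.28, 0.24, -0.52], [-0.17, -0.15, 0.32], [-0.35, -0.29, 0.65]]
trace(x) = 1.82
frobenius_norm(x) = 8.03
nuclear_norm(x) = 10.88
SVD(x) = [[-0.22, -0.78, -0.58], [0.79, -0.49, 0.36], [-0.57, -0.38, 0.73]] @ diag([7.666392113965324, 2.118004108173156, 1.0932477087521935]) @ [[-0.70,-0.44,-0.57], [-0.57,0.82,0.07], [-0.43,-0.37,0.82]]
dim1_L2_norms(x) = [2.46, 6.17, 4.51]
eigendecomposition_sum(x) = [[1.84, 0.01, 0.81], [-2.85, -0.02, -1.25], [4.43, 0.03, 1.95]] + [[0.67, -0.12, -0.35], [0.46, -0.08, -0.24], [-1.54, 0.26, 0.81]] + [[-0.11, -0.27, -0.13], [-1.42, -3.56, -1.7], [0.26, 0.66, 0.31]]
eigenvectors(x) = [[-0.33, 0.39, 0.07], [0.51, 0.27, 0.98], [-0.79, -0.88, -0.18]]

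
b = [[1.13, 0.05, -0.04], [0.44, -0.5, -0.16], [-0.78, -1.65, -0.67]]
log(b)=[[0.07+0.11j, (0.17-0.17j), -0.04+0.08j], [(0.68-1j), -1.20+3.09j, (0.32+0.03j)], [(-1.88+2.18j), (3.6+0.12j), -0.80+3.08j]]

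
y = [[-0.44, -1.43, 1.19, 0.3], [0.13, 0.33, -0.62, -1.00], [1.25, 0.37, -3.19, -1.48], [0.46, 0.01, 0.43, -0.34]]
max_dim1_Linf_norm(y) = 3.19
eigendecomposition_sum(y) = [[-0.49+0.00j,-0.29+0.00j,1.01-0.00j,0.44-0.00j], [(0.23-0j),0.14-0.00j,(-0.48+0j),-0.21+0.00j], [1.52-0.00j,(0.9-0j),(-3.18+0j),(-1.39+0j)], [-0.14+0.00j,(-0.08+0j),(0.3-0j),0.13-0.00j]] + [[-0.10+0.23j,-0.28+0.14j,(-0.01+0.02j),(-0.23-0.31j)], [(0.04+0.19j),-0.11+0.21j,0.00+0.02j,(-0.28-0.09j)], [(-0.15+0.13j),-0.24+0.01j,(-0.02+0.01j),(-0.06-0.29j)], [(0.25+0.09j),(0.17+0.28j),(0.03+0.01j),-0.30+0.26j]] + [[-0.10-0.23j, (-0.28-0.14j), (-0.01-0.02j), (-0.23+0.31j)], [0.04-0.19j, -0.11-0.21j, -0.02j, -0.28+0.09j], [-0.15-0.13j, -0.24-0.01j, -0.02-0.01j, (-0.06+0.29j)], [(0.25-0.09j), 0.17-0.28j, (0.03-0.01j), -0.30-0.26j]] + [[0.25+0.00j, (-0.58+0j), (0.2-0j), 0.31-0.00j], [(-0.18-0j), (0.42-0j), -0.14+0.00j, (-0.22+0j)], [(0.02+0j), -0.05+0.00j, 0.02-0.00j, (0.03-0j)], [(0.11+0j), (-0.25+0j), (0.08-0j), (0.13-0j)]]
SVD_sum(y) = [[-0.49,  -0.36,  1.30,  0.63], [0.32,  0.24,  -0.86,  -0.42], [1.16,  0.85,  -3.08,  -1.49], [-0.02,  -0.02,  0.06,  0.03]] + [[0.1,-1.07,-0.10,-0.32], [0.0,-0.03,-0.00,-0.01], [0.04,-0.45,-0.04,-0.13], [0.01,-0.08,-0.01,-0.02]] + [[-0.00, -0.0, -0.0, 0.0], [0.14, 0.11, 0.29, -0.44], [-0.04, -0.03, -0.08, 0.11], [0.15, 0.12, 0.32, -0.48]] + [[-0.05, 0.00, -0.01, -0.02],[-0.34, 0.01, -0.05, -0.14],[0.08, -0.00, 0.01, 0.03],[0.32, -0.01, 0.05, 0.13]]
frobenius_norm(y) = 4.45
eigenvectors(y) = [[(0.3+0j), (0.05-0.55j), (0.05+0.55j), 0.77+0.00j],  [-0.14+0.00j, (-0.22-0.36j), (-0.22+0.36j), (-0.55+0j)],  [(-0.94+0j), 0.21-0.37j, (0.21+0.37j), (0.07+0j)],  [0.09+0.00j, (-0.58+0j), -0.58-0.00j, 0.33+0.00j]]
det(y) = -2.22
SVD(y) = [[-0.38,0.92,-0.01,0.1], [0.25,0.03,0.66,0.71], [0.89,0.38,-0.17,-0.17], [-0.02,0.07,0.73,-0.68]] @ diag([4.166601152817258, 1.2243875558352486, 0.838298386662242, 0.5200632282493822]) @ [[0.31, 0.23, -0.83, -0.4],[0.09, -0.95, -0.09, -0.28],[0.25, 0.2, 0.53, -0.78],[-0.91, 0.04, -0.15, -0.38]]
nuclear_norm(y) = 6.75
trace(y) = -3.64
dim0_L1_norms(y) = [2.28, 2.14, 5.43, 3.12]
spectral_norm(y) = 4.17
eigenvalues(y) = [(-3.39+0j), (-0.53+0.72j), (-0.53-0.72j), (0.82+0j)]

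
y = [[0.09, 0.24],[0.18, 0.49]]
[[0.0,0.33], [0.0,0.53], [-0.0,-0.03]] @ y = [[0.06, 0.16],[0.10, 0.26],[-0.01, -0.01]]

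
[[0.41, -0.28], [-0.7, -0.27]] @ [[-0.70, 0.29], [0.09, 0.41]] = [[-0.31, 0.0], [0.47, -0.31]]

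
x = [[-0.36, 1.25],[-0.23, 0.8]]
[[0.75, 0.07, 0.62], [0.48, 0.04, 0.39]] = x @ [[0.04, 1.03, -0.08], [0.61, 0.35, 0.47]]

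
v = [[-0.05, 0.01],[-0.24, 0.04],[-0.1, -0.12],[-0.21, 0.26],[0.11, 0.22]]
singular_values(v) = [0.4, 0.32]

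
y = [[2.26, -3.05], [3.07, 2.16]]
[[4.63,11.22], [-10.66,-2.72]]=y @ [[-1.58, 1.12], [-2.69, -2.85]]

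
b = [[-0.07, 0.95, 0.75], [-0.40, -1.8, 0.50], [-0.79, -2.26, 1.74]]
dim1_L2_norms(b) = [1.21, 1.91, 2.96]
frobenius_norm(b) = 3.73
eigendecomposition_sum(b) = [[-0.48, -1.15, 1.21], [-0.04, -0.10, 0.1], [-0.61, -1.47, 1.54]] + [[-0.07,-0.12,0.06], [0.01,0.02,-0.01], [-0.02,-0.03,0.02]] + [[0.48, 2.22, -0.52], [-0.37, -1.72, 0.41], [-0.16, -0.76, 0.18]]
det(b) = 0.04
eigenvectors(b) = [[0.62, 0.96, 0.76], [0.05, -0.15, -0.59], [0.79, 0.23, -0.26]]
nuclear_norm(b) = 4.79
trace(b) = -0.13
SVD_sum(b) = [[0.11, 0.37, -0.21], [-0.46, -1.58, 0.87], [-0.72, -2.49, 1.36]] + [[-0.18, 0.58, 0.96], [0.07, -0.22, -0.37], [-0.07, 0.23, 0.38]] + [[-0.00, 0.00, -0.00], [-0.01, 0.0, -0.0], [0.00, -0.0, 0.0]]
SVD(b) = [[0.13,0.88,-0.46], [-0.53,-0.33,-0.78], [-0.84,0.34,0.42]] @ diag([3.4956483582344893, 1.2882441065367691, 0.008347307697531831]) @ [[0.25, 0.85, -0.47], [-0.16, 0.51, 0.85], [0.96, -0.14, 0.26]]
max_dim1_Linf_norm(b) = 2.26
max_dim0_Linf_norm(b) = 2.26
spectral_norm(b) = 3.50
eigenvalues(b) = [0.97, -0.04, -1.06]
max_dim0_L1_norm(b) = 5.01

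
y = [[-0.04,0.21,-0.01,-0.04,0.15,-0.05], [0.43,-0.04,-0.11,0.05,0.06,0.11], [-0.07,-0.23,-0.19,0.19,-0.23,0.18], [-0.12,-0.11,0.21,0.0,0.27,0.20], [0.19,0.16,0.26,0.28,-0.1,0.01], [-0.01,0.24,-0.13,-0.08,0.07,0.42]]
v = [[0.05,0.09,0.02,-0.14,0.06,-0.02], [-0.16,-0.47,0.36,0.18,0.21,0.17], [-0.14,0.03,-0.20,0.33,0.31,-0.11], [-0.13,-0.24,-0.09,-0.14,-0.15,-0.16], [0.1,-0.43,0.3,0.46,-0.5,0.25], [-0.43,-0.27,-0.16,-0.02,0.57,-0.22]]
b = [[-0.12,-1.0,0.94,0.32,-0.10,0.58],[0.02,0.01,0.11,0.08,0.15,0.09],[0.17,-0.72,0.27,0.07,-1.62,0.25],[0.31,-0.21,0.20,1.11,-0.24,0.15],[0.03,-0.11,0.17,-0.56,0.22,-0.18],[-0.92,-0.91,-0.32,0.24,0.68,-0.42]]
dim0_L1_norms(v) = [1.01, 1.53, 1.13, 1.27, 1.8, 0.93]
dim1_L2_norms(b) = [1.53, 0.22, 1.82, 1.22, 0.66, 1.57]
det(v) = 0.00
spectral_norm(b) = 2.17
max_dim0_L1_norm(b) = 3.01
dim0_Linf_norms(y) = [0.43, 0.24, 0.26, 0.28, 0.27, 0.42]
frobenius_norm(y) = 1.08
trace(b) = 1.07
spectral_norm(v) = 1.08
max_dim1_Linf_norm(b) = 1.62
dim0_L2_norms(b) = [0.99, 1.55, 1.07, 1.31, 1.8, 0.8]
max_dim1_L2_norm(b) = 1.82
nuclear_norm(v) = 2.92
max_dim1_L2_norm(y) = 0.51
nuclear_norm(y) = 2.48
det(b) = -0.00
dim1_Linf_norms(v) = [0.14, 0.47, 0.33, 0.24, 0.5, 0.57]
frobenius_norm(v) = 1.55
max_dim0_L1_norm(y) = 0.99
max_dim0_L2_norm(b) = 1.8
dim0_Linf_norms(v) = [0.43, 0.47, 0.36, 0.46, 0.57, 0.25]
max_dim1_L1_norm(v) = 2.04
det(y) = -0.00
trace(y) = 0.05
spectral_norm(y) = 0.55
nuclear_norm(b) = 6.34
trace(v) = -1.48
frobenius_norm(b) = 3.18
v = y @ b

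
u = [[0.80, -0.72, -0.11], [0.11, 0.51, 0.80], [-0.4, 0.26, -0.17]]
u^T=[[0.8, 0.11, -0.4],[-0.72, 0.51, 0.26],[-0.11, 0.80, -0.17]]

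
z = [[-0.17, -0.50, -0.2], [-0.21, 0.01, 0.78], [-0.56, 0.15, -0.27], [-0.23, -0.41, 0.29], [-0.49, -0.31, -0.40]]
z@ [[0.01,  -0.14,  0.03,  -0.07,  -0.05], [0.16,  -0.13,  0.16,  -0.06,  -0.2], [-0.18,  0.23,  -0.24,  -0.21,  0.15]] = [[-0.05, 0.04, -0.04, 0.08, 0.08], [-0.14, 0.21, -0.19, -0.15, 0.13], [0.07, -0.00, 0.07, 0.09, -0.04], [-0.12, 0.15, -0.14, -0.02, 0.14], [0.02, 0.02, 0.03, 0.14, 0.03]]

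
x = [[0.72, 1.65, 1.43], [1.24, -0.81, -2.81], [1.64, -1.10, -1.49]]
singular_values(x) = [4.21, 1.78, 0.8]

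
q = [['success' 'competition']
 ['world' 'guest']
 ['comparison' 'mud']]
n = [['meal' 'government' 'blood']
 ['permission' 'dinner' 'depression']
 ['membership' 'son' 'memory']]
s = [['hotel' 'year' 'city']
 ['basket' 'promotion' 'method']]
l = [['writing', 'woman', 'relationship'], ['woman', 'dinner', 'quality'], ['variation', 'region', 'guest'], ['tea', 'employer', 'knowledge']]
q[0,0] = 'success'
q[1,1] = 'guest'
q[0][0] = 'success'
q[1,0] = 'world'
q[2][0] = 'comparison'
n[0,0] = 'meal'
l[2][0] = 'variation'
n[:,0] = ['meal', 'permission', 'membership']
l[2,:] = ['variation', 'region', 'guest']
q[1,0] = 'world'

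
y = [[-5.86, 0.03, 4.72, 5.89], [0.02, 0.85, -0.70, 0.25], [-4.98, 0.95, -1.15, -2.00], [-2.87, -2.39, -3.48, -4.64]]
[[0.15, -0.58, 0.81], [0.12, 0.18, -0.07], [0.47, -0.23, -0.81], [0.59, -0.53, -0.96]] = y @ [[-0.09, 0.08, 0.07], [-0.03, 0.16, -0.08], [-0.18, -0.05, 0.06], [0.08, 0.02, 0.16]]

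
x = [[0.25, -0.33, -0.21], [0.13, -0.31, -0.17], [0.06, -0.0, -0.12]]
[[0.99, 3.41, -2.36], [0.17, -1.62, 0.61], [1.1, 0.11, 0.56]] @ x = [[0.55, -1.38, -0.5],[-0.13, 0.45, 0.17],[0.32, -0.4, -0.32]]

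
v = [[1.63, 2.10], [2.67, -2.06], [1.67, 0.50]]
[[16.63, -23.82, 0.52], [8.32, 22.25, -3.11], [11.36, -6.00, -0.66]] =v @ [[5.77, -0.26, -0.61], [3.44, -11.14, 0.72]]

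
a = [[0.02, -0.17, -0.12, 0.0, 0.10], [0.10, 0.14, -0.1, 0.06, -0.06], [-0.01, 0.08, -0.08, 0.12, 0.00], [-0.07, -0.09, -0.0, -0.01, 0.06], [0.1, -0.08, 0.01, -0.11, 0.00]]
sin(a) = [[0.02,-0.17,-0.12,0.0,0.1], [0.1,0.14,-0.10,0.06,-0.06], [-0.01,0.08,-0.08,0.12,0.0], [-0.07,-0.09,0.00,-0.01,0.06], [0.1,-0.08,0.01,-0.11,-0.0]]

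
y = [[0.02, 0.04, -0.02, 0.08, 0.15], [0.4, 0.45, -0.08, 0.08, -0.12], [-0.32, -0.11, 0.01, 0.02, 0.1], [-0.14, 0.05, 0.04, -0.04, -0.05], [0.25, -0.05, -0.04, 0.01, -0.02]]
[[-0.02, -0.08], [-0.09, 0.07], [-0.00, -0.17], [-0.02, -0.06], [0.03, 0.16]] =y @ [[0.1, 0.53], [-0.25, -0.37], [0.05, -0.02], [-0.17, -0.3], [0.04, -0.37]]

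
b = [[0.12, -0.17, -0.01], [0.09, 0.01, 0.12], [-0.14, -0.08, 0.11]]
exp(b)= [[1.12, -0.18, -0.02], [0.09, 1.0, 0.13], [-0.16, -0.07, 1.11]]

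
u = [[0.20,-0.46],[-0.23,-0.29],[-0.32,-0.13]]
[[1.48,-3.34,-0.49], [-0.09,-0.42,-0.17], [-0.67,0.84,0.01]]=u @ [[2.89, -4.73, -0.40], [-1.97, 5.2, 0.89]]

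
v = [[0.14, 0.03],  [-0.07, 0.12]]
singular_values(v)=[0.16, 0.12]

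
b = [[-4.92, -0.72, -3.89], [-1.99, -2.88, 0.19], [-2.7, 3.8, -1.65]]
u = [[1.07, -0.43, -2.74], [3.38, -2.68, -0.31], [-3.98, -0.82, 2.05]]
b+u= [[-3.85, -1.15, -6.63], [1.39, -5.56, -0.12], [-6.68, 2.98, 0.40]]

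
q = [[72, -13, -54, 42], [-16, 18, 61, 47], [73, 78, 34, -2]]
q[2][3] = -2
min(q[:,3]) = -2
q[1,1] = 18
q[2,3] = -2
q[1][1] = 18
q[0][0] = 72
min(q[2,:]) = -2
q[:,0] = [72, -16, 73]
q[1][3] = 47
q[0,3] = 42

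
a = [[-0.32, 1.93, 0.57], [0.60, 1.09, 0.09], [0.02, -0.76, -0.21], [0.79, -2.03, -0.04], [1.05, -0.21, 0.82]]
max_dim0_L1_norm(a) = 6.02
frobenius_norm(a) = 3.59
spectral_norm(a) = 3.19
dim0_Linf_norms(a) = [1.05, 2.03, 0.82]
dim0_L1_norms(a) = [2.78, 6.02, 1.73]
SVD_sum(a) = [[-0.42, 1.95, 0.24], [-0.20, 0.92, 0.11], [0.16, -0.74, -0.09], [0.45, -2.08, -0.25], [0.07, -0.32, -0.04]] + [[0.22, 0.03, 0.14], [0.56, 0.08, 0.36], [-0.15, -0.02, -0.1], [0.34, 0.05, 0.22], [1.08, 0.15, 0.70]] + [[-0.12, -0.05, 0.19], [0.24, 0.1, -0.38], [0.01, 0.01, -0.02], [0.0, 0.0, -0.01], [-0.10, -0.04, 0.16]]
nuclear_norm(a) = 5.29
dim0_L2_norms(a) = [1.48, 3.11, 1.03]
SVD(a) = [[-0.63, 0.17, 0.42], [-0.3, 0.43, -0.84], [0.24, -0.12, -0.04], [0.67, 0.26, -0.01], [0.10, 0.84, 0.35]] @ diag([3.193297513840341, 1.5476466303911018, 0.551126932330627]) @ [[0.21, -0.97, -0.12], [0.83, 0.11, 0.54], [-0.51, -0.21, 0.83]]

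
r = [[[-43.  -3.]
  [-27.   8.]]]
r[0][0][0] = -43.0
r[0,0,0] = -43.0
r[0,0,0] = -43.0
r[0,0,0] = -43.0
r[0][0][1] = -3.0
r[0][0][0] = -43.0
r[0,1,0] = -27.0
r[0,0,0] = -43.0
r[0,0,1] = -3.0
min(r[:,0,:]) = -43.0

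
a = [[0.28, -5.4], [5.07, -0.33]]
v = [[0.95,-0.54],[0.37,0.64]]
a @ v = [[-1.73, -3.61], [4.69, -2.95]]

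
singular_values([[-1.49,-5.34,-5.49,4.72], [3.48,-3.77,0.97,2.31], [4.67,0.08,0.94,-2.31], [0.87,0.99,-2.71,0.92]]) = [9.86, 6.49, 3.51, 1.41]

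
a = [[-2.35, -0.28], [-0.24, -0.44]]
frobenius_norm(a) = 2.42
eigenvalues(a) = [-2.38, -0.41]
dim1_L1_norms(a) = [2.63, 0.68]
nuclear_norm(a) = 2.79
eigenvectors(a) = [[-0.99,  0.14],[-0.12,  -0.99]]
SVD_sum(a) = [[-2.34, -0.33], [-0.3, -0.04]] + [[-0.01, 0.05], [0.06, -0.4]]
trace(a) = -2.79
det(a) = 0.97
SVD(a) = [[-0.99,-0.13],[-0.13,0.99]] @ diag([2.384903433745729, 0.4053832898724725]) @ [[0.99, 0.14], [0.14, -0.99]]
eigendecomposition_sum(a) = [[-2.34, -0.34], [-0.29, -0.04]] + [[-0.01, 0.06], [0.05, -0.4]]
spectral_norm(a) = 2.38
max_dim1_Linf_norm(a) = 2.35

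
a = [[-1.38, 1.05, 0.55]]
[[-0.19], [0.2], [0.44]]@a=[[0.26, -0.2, -0.1], [-0.28, 0.21, 0.11], [-0.61, 0.46, 0.24]]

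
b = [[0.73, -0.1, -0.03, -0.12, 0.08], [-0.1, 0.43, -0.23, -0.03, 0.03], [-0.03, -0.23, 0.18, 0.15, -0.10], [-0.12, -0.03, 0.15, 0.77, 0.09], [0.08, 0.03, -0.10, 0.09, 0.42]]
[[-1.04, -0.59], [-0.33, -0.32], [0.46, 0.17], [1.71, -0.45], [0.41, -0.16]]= b@[[-1.36, -0.94], [-1.10, 0.47], [-0.15, 2.94], [1.89, -1.38], [0.87, 0.77]]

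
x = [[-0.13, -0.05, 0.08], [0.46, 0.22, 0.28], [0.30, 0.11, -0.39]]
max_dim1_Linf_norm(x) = 0.46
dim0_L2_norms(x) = [0.56, 0.25, 0.49]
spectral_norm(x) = 0.62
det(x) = 0.00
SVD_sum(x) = [[-0.12, -0.05, -0.01], [0.48, 0.21, 0.03], [0.27, 0.12, 0.02]] + [[-0.01, 0.0, 0.09],[-0.02, 0.01, 0.25],[0.03, -0.01, -0.40]] + [[-0.0, 0.00, -0.00], [-0.00, 0.00, -0.0], [-0.0, 0.00, -0.0]]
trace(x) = -0.30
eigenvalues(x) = [0.2, -0.01, -0.49]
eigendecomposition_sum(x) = [[-0.06, -0.03, -0.02],[0.49, 0.24, 0.18],[0.06, 0.03, 0.02]] + [[-0.01,  -0.0,  -0.0], [0.02,  0.00,  0.01], [-0.0,  -0.0,  -0.0]] + [[-0.06,-0.02,0.1], [-0.06,-0.02,0.09], [0.24,0.08,-0.41]]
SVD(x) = [[-0.22, -0.18, 0.96], [0.85, -0.52, 0.1], [0.48, 0.83, 0.27]] @ diag([0.617379248420554, 0.4870693410849066, 0.0025140793119811894]) @ [[0.91, 0.41, 0.05], [0.07, -0.03, -1.00], [-0.40, 0.91, -0.05]]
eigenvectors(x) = [[0.12, -0.41, -0.24], [-0.99, 0.91, -0.22], [-0.12, -0.06, 0.95]]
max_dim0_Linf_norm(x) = 0.46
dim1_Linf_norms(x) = [0.13, 0.46, 0.39]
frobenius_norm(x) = 0.79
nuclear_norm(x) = 1.11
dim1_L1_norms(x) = [0.26, 0.96, 0.8]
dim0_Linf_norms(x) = [0.46, 0.22, 0.39]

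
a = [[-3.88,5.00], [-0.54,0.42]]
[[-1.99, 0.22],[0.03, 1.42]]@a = [[7.6, -9.86], [-0.88, 0.75]]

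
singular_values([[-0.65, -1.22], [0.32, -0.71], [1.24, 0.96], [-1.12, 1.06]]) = [2.09, 1.73]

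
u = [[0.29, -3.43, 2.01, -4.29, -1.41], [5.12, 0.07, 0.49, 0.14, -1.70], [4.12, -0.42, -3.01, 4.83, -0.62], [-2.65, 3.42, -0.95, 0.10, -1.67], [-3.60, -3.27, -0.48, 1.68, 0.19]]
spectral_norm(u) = 8.72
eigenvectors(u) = [[-0.10-0.41j, (-0.1+0.41j), -0.28+0.00j, (0.04-0j), 0.04+0.00j], [(-0.49-0.01j), -0.49+0.01j, (0.22+0j), (-0.1+0.12j), (-0.1-0.12j)], [(-0.11+0.15j), (-0.11-0.15j), 0.93+0.00j, -0.89+0.00j, (-0.89-0j)], [(-0.15+0.46j), (-0.15-0.46j), -0.10+0.00j, -0.25-0.18j, -0.25+0.18j], [(0.56+0j), 0.56-0.00j, (0.06+0j), -0.21+0.21j, -0.21-0.21j]]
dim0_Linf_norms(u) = [5.12, 3.43, 3.01, 4.83, 1.7]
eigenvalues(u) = [(3.31+3.91j), (3.31-3.91j), (-4.91+0j), (-2.03+1.18j), (-2.03-1.18j)]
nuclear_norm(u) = 24.76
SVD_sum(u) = [[-2.46, -0.54, 1.0, -1.89, 0.21],[2.86, 0.63, -1.17, 2.20, -0.24],[4.98, 1.1, -2.03, 3.83, -0.43],[-0.71, -0.16, 0.29, -0.55, 0.06],[-1.57, -0.35, 0.64, -1.21, 0.13]] + [[3.04, -1.82, 1.68, -2.62, -0.7],[2.28, -1.37, 1.26, -1.97, -0.53],[-0.53, 0.32, -0.29, 0.46, 0.12],[-2.0, 1.2, -1.10, 1.73, 0.46],[-1.38, 0.83, -0.76, 1.19, 0.32]] + [[-0.12, -0.92, -0.12, 0.38, 0.15], [0.11, 0.85, 0.11, -0.35, -0.14], [-0.23, -1.74, -0.22, 0.72, 0.29], [0.35, 2.58, 0.32, -1.07, -0.42], [-0.50, -3.69, -0.46, 1.53, 0.60]] + [[-0.18, -0.13, -0.28, -0.0, -1.14], [-0.11, -0.08, -0.17, -0.00, -0.68], [-0.11, -0.08, -0.17, -0.00, -0.68], [-0.29, -0.2, -0.44, -0.00, -1.77], [-0.13, -0.09, -0.20, -0.00, -0.79]] + [[0.02,-0.02,-0.27,-0.15,0.07], [-0.03,0.04,0.46,0.26,-0.11], [0.02,-0.02,-0.30,-0.17,0.07], [0.0,-0.00,-0.02,-0.01,0.00], [-0.02,0.02,0.3,0.17,-0.07]]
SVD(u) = [[0.38,  0.67,  0.18,  -0.47,  0.40],[-0.44,  0.5,  -0.17,  -0.28,  -0.67],[-0.77,  -0.12,  0.35,  -0.28,  0.45],[0.11,  -0.44,  -0.52,  -0.72,  0.03],[0.24,  -0.30,  0.74,  -0.32,  -0.44]] @ diag([8.724138737227406, 7.12882203768186, 5.52885094614546, 2.5663507661849225, 0.8071868488015229]) @ [[-0.74, -0.16, 0.3, -0.57, 0.06], [0.64, -0.38, 0.35, -0.55, -0.15], [-0.12, -0.90, -0.11, 0.37, 0.15], [0.15, 0.11, 0.24, 0.00, 0.95], [0.06, -0.07, -0.85, -0.48, 0.21]]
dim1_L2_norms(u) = [6.02, 5.42, 7.07, 4.74, 5.17]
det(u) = -712.30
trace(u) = -2.36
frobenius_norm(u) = 12.83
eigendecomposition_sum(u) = [[1.10+1.26j, -1.43+0.74j, (0.55+0.22j), -1.14-0.31j, -0.11-0.71j], [(1.75-0.86j), 0.41+1.83j, (0.41-0.56j), -0.70+1.19j, (-0.84-0.09j)], [(0.1-0.72j), 0.66+0.26j, -0.09-0.24j, (0.22+0.46j), -0.20+0.24j], [(-0.32-1.88j), (1.83+0.12j), (-0.41-0.54j), 0.93+0.98j, -0.31+0.76j], [(-1.99+1.04j), -0.52-2.10j, -0.46+0.65j, (0.77-1.39j), 0.97+0.08j]] + [[1.10-1.26j, -1.43-0.74j, 0.55-0.22j, (-1.14+0.31j), (-0.11+0.71j)],[(1.75+0.86j), (0.41-1.83j), (0.41+0.56j), -0.70-1.19j, (-0.84+0.09j)],[0.10+0.72j, 0.66-0.26j, (-0.09+0.24j), (0.22-0.46j), -0.20-0.24j],[-0.32+1.88j, 1.83-0.12j, (-0.41+0.54j), (0.93-0.98j), (-0.31-0.76j)],[(-1.99-1.04j), -0.52+2.10j, -0.46-0.65j, 0.77+1.39j, (0.97-0.08j)]] + [[(-2.02-0j),(-0.77-0j),(0.92+0j),(-2.12+0j),-1.40-0.00j], [1.59+0.00j,(0.61+0j),(-0.73-0j),1.68-0.00j,1.11+0.00j], [6.73+0.00j,2.58+0.00j,-3.06-0.00j,7.08-0.00j,(4.66+0j)], [-0.72-0.00j,(-0.28-0j),(0.33+0j),-0.76+0.00j,(-0.5-0j)], [(0.47+0j),(0.18+0j),(-0.21-0j),(0.49-0j),0.33+0.00j]] + [[(0.06-0.06j),(0.1+0.12j),-0.01-0.05j,(0.05-0.03j),0.11+0.08j], [(0.01+0.34j),-0.68-0.05j,(0.2+0.14j),-0.07+0.26j,(-0.57+0.11j)], [-1.40+1.24j,(-2.15-3.05j),0.11+1.30j,(-1.35+0.6j),(-2.44-2.03j)], [-0.64+0.06j,0.01-1.28j,(-0.23+0.38j),-0.49-0.10j,(-0.27-1.05j)], [(-0.04+0.61j),(-1.2-0.21j),(0.33+0.28j),-0.17+0.45j,-1.03+0.09j]] + [[(0.06+0.06j),  (0.1-0.12j),  (-0.01+0.05j),  (0.05+0.03j),  (0.11-0.08j)],[0.01-0.34j,  -0.68+0.05j,  0.20-0.14j,  -0.07-0.26j,  -0.57-0.11j],[-1.40-1.24j,  -2.15+3.05j,  (0.11-1.3j),  (-1.35-0.6j),  -2.44+2.03j],[(-0.64-0.06j),  (0.01+1.28j),  (-0.23-0.38j),  -0.49+0.10j,  (-0.27+1.05j)],[(-0.04-0.61j),  (-1.2+0.21j),  (0.33-0.28j),  (-0.17-0.45j),  -1.03-0.09j]]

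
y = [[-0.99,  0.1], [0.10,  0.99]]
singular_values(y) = [1.0, 1.0]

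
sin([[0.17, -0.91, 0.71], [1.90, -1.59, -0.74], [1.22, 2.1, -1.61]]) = [[-0.52,0.06,0.86], [0.98,-3.05,0.77], [2.89,-0.84,-1.75]]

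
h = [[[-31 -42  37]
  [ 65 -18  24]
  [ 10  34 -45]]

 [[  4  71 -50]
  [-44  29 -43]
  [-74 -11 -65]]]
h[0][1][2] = 24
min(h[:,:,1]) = -42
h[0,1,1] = -18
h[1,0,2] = -50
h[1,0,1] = 71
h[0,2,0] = 10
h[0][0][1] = -42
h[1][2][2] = -65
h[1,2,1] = -11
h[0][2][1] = 34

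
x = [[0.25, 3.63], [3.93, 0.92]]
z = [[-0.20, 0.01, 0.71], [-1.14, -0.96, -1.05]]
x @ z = [[-4.19, -3.48, -3.63],  [-1.83, -0.84, 1.82]]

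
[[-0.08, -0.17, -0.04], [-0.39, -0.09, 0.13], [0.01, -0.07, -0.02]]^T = [[-0.08,-0.39,0.01], [-0.17,-0.09,-0.07], [-0.04,0.13,-0.02]]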